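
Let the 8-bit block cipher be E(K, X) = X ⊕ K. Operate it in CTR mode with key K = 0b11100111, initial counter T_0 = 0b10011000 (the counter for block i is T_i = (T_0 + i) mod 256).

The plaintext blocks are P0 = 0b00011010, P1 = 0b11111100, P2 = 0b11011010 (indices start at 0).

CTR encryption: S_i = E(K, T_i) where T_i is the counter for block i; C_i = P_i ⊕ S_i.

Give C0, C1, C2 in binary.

C0 = 0b01100101, C1 = 0b10000010, C2 = 0b10100111

C0: T = 0b10011000, S = E(K, T) = 0b01111111; 0b00011010 ⊕ 0b01111111 = 0b01100101.
C1: T = 0b10011001, S = E(K, T) = 0b01111110; 0b11111100 ⊕ 0b01111110 = 0b10000010.
C2: T = 0b10011010, S = E(K, T) = 0b01111101; 0b11011010 ⊕ 0b01111101 = 0b10100111.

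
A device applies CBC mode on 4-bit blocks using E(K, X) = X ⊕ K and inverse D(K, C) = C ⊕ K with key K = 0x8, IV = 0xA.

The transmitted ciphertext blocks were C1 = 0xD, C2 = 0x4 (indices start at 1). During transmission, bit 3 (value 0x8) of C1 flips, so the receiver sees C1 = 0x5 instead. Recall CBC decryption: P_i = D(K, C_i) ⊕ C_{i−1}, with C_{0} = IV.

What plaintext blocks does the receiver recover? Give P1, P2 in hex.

P1 = 0x7, P2 = 0x9

Only C1 changed, to 0x5. In CBC, a change in C_i garbles P_i and flips the same bit in P_{i+1}. Decrypting the received ciphertext:
P1: D(K, 0x5) = 0xD; 0xD ⊕ 0xA = 0x7.
P2: D(K, 0x4) = 0xC; 0xC ⊕ 0x5 = 0x9.
Blocks that differ from the original plaintext: P1, P2.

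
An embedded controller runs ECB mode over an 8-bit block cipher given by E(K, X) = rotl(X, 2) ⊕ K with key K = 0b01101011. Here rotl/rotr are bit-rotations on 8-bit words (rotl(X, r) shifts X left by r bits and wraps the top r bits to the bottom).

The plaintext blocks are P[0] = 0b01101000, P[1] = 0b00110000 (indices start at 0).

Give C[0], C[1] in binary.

C[0] = 0b11001010, C[1] = 0b10101011

ECB encryption: C_i = E(K, P_i).
C[0]: E(K, 0b01101000) = 0b11001010.
C[1]: E(K, 0b00110000) = 0b10101011.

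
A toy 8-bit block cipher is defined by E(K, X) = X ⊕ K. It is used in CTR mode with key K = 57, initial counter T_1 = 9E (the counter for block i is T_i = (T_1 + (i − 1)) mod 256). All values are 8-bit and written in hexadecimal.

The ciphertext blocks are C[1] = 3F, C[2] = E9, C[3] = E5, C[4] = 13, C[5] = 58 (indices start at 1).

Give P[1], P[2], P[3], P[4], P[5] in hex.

P[1] = F6, P[2] = 21, P[3] = 12, P[4] = E5, P[5] = AD

CTR decryption: S_i = E(K, T_i) where T_i is the counter for block i; P_i = C_i ⊕ S_i.
P[1]: T = 9E, S = E(K, T) = C9; 3F ⊕ C9 = F6.
P[2]: T = 9F, S = E(K, T) = C8; E9 ⊕ C8 = 21.
P[3]: T = A0, S = E(K, T) = F7; E5 ⊕ F7 = 12.
P[4]: T = A1, S = E(K, T) = F6; 13 ⊕ F6 = E5.
P[5]: T = A2, S = E(K, T) = F5; 58 ⊕ F5 = AD.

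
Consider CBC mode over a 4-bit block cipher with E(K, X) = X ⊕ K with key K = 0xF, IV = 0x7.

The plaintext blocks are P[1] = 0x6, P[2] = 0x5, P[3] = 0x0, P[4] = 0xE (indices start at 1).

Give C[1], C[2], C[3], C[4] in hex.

C[1] = 0xE, C[2] = 0x4, C[3] = 0xB, C[4] = 0xA

CBC encryption: C_i = E(K, P_i ⊕ C_{i−1}), with C_{0} = IV.
C[1]: P[1] ⊕ 0x7 = 0x1; E(K, 0x1) = 0xE.
C[2]: P[2] ⊕ 0xE = 0xB; E(K, 0xB) = 0x4.
C[3]: P[3] ⊕ 0x4 = 0x4; E(K, 0x4) = 0xB.
C[4]: P[4] ⊕ 0xB = 0x5; E(K, 0x5) = 0xA.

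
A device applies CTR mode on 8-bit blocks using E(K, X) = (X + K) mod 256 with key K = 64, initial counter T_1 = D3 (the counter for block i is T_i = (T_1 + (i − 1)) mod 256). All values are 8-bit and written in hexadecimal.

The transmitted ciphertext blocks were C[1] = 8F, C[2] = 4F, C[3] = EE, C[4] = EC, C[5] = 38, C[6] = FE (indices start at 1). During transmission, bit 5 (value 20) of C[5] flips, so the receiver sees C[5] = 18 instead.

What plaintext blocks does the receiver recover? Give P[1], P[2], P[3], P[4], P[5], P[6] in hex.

CTR decryption: S_i = E(K, T_i) where T_i is the counter for block i; P_i = C_i ⊕ S_i.
Only C[5] changed, to 18. In CTR, a change in C_i flips the same bit in P_i only; the keystream is unaffected. Decrypting the received ciphertext:
P[1]: T = D3, S = E(K, T) = 37; 8F ⊕ 37 = B8.
P[2]: T = D4, S = E(K, T) = 38; 4F ⊕ 38 = 77.
P[3]: T = D5, S = E(K, T) = 39; EE ⊕ 39 = D7.
P[4]: T = D6, S = E(K, T) = 3A; EC ⊕ 3A = D6.
P[5]: T = D7, S = E(K, T) = 3B; 18 ⊕ 3B = 23.
P[6]: T = D8, S = E(K, T) = 3C; FE ⊕ 3C = C2.
Blocks that differ from the original plaintext: P[5].

P[1] = B8, P[2] = 77, P[3] = D7, P[4] = D6, P[5] = 23, P[6] = C2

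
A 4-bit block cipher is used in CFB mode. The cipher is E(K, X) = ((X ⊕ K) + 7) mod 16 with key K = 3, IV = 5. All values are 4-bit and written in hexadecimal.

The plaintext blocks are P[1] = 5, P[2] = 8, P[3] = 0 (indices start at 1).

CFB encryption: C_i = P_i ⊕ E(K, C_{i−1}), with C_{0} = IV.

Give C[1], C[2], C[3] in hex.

C[1]: E(K, 5) = D; 5 ⊕ D = 8.
C[2]: E(K, 8) = 2; 8 ⊕ 2 = A.
C[3]: E(K, A) = 0; 0 ⊕ 0 = 0.

C[1] = 8, C[2] = A, C[3] = 0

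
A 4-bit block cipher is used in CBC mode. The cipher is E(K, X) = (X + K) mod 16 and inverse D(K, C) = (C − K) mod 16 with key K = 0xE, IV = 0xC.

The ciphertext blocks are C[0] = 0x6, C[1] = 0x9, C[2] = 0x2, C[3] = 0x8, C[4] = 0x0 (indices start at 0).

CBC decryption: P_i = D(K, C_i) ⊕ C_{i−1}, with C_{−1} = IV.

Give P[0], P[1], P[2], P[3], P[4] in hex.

P[0]: D(K, 0x6) = 0x8; 0x8 ⊕ 0xC = 0x4.
P[1]: D(K, 0x9) = 0xB; 0xB ⊕ 0x6 = 0xD.
P[2]: D(K, 0x2) = 0x4; 0x4 ⊕ 0x9 = 0xD.
P[3]: D(K, 0x8) = 0xA; 0xA ⊕ 0x2 = 0x8.
P[4]: D(K, 0x0) = 0x2; 0x2 ⊕ 0x8 = 0xA.

P[0] = 0x4, P[1] = 0xD, P[2] = 0xD, P[3] = 0x8, P[4] = 0xA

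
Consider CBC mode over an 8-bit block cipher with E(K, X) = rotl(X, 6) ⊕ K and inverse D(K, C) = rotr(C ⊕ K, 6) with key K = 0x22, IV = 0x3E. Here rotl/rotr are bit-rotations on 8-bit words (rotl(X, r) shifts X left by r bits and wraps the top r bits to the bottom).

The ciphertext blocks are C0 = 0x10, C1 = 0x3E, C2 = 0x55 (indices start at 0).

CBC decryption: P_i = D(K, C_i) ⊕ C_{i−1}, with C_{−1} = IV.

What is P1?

P1: D(K, 0x3E) = 0x70; 0x70 ⊕ 0x10 = 0x60.

P1 = 0x60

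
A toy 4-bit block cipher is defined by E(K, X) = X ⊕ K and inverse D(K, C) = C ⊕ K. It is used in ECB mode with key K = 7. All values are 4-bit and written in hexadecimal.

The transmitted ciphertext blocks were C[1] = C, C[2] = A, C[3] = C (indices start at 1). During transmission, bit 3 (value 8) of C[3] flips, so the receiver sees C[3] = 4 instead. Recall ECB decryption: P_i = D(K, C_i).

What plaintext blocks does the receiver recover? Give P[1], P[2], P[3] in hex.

P[1] = B, P[2] = D, P[3] = 3

Only C[3] changed, to 4. In ECB, a change in C_i affects only P_i. Decrypting the received ciphertext:
P[1]: D(K, C) = B.
P[2]: D(K, A) = D.
P[3]: D(K, 4) = 3.
Blocks that differ from the original plaintext: P[3].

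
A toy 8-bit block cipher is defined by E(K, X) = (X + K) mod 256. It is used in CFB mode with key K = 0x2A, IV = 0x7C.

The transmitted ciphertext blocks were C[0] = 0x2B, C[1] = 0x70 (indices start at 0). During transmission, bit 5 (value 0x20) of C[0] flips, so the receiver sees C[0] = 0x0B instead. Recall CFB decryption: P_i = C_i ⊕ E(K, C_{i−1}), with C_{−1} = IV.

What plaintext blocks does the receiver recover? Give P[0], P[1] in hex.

Only C[0] changed, to 0x0B. In CFB, a change in C_i flips the same bit in P_i and garbles P_{i+1}. Decrypting the received ciphertext:
P[0]: E(K, 0x7C) = 0xA6; 0x0B ⊕ 0xA6 = 0xAD.
P[1]: E(K, 0x0B) = 0x35; 0x70 ⊕ 0x35 = 0x45.
Blocks that differ from the original plaintext: P[0], P[1].

P[0] = 0xAD, P[1] = 0x45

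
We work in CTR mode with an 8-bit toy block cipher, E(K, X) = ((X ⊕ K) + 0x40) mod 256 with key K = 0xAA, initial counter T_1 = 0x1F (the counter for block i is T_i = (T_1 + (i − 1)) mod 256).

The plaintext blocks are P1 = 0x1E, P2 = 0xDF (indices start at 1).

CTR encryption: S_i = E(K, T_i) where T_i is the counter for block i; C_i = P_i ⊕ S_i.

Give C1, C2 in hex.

C1 = 0xEB, C2 = 0x15

C1: T = 0x1F, S = E(K, T) = 0xF5; 0x1E ⊕ 0xF5 = 0xEB.
C2: T = 0x20, S = E(K, T) = 0xCA; 0xDF ⊕ 0xCA = 0x15.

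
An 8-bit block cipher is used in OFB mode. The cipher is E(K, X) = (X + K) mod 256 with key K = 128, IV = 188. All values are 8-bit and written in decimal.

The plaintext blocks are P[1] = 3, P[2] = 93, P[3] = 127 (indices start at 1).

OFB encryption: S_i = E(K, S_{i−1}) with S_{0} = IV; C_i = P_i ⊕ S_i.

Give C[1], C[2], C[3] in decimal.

C[1]: S = E(K, 188) = 60; 3 ⊕ 60 = 63.
C[2]: S = E(K, 60) = 188; 93 ⊕ 188 = 225.
C[3]: S = E(K, 188) = 60; 127 ⊕ 60 = 67.

C[1] = 63, C[2] = 225, C[3] = 67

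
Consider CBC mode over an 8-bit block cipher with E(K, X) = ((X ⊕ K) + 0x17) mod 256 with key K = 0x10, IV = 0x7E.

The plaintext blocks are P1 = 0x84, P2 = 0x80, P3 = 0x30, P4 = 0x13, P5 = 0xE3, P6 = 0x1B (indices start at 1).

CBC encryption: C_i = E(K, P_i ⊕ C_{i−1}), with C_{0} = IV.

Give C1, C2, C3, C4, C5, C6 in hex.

C1: P1 ⊕ 0x7E = 0xFA; E(K, 0xFA) = 0x01.
C2: P2 ⊕ 0x01 = 0x81; E(K, 0x81) = 0xA8.
C3: P3 ⊕ 0xA8 = 0x98; E(K, 0x98) = 0x9F.
C4: P4 ⊕ 0x9F = 0x8C; E(K, 0x8C) = 0xB3.
C5: P5 ⊕ 0xB3 = 0x50; E(K, 0x50) = 0x57.
C6: P6 ⊕ 0x57 = 0x4C; E(K, 0x4C) = 0x73.

C1 = 0x01, C2 = 0xA8, C3 = 0x9F, C4 = 0xB3, C5 = 0x57, C6 = 0x73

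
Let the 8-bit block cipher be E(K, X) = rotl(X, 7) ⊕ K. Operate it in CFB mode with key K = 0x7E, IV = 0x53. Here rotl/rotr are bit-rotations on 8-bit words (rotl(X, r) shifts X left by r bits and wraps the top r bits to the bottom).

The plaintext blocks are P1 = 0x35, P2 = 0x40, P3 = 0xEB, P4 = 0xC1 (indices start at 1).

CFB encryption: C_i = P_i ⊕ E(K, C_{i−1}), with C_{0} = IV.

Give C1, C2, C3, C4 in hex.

C1: E(K, 0x53) = 0xD7; 0x35 ⊕ 0xD7 = 0xE2.
C2: E(K, 0xE2) = 0x0F; 0x40 ⊕ 0x0F = 0x4F.
C3: E(K, 0x4F) = 0xD9; 0xEB ⊕ 0xD9 = 0x32.
C4: E(K, 0x32) = 0x67; 0xC1 ⊕ 0x67 = 0xA6.

C1 = 0xE2, C2 = 0x4F, C3 = 0x32, C4 = 0xA6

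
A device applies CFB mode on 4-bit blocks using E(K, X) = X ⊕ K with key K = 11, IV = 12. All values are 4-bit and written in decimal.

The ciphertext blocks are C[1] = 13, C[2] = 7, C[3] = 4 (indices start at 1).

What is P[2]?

P[2] = 1

CFB decryption: P_i = C_i ⊕ E(K, C_{i−1}), with C_{0} = IV.
P[2]: E(K, 13) = 6; 7 ⊕ 6 = 1.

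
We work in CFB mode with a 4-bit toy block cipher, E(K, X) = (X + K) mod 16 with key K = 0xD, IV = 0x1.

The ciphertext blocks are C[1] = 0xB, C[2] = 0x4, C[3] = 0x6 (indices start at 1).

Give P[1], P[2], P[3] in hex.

P[1] = 0x5, P[2] = 0xC, P[3] = 0x7

CFB decryption: P_i = C_i ⊕ E(K, C_{i−1}), with C_{0} = IV.
P[1]: E(K, 0x1) = 0xE; 0xB ⊕ 0xE = 0x5.
P[2]: E(K, 0xB) = 0x8; 0x4 ⊕ 0x8 = 0xC.
P[3]: E(K, 0x4) = 0x1; 0x6 ⊕ 0x1 = 0x7.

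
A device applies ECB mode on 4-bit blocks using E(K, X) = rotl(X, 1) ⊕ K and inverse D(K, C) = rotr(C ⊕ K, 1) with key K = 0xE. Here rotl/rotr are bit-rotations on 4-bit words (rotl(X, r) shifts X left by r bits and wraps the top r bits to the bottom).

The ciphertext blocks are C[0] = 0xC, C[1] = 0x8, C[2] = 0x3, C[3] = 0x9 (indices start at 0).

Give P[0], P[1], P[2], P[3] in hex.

ECB decryption: P_i = D(K, C_i).
P[0]: D(K, 0xC) = 0x1.
P[1]: D(K, 0x8) = 0x3.
P[2]: D(K, 0x3) = 0xE.
P[3]: D(K, 0x9) = 0xB.

P[0] = 0x1, P[1] = 0x3, P[2] = 0xE, P[3] = 0xB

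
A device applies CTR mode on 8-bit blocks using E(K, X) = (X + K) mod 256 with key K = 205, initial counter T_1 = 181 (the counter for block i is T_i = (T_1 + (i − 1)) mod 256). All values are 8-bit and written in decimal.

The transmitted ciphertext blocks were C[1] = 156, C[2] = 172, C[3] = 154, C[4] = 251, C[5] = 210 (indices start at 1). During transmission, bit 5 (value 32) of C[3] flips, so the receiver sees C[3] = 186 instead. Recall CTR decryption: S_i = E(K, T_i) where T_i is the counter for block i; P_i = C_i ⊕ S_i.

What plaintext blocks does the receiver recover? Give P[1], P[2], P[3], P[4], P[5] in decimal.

Only C[3] changed, to 186. In CTR, a change in C_i flips the same bit in P_i only; the keystream is unaffected. Decrypting the received ciphertext:
P[1]: T = 181, S = E(K, T) = 130; 156 ⊕ 130 = 30.
P[2]: T = 182, S = E(K, T) = 131; 172 ⊕ 131 = 47.
P[3]: T = 183, S = E(K, T) = 132; 186 ⊕ 132 = 62.
P[4]: T = 184, S = E(K, T) = 133; 251 ⊕ 133 = 126.
P[5]: T = 185, S = E(K, T) = 134; 210 ⊕ 134 = 84.
Blocks that differ from the original plaintext: P[3].

P[1] = 30, P[2] = 47, P[3] = 62, P[4] = 126, P[5] = 84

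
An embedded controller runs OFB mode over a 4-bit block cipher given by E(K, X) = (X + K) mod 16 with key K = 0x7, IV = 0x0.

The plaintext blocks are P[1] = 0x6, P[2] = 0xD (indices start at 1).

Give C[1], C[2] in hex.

C[1] = 0x1, C[2] = 0x3

OFB encryption: S_i = E(K, S_{i−1}) with S_{0} = IV; C_i = P_i ⊕ S_i.
C[1]: S = E(K, 0x0) = 0x7; 0x6 ⊕ 0x7 = 0x1.
C[2]: S = E(K, 0x7) = 0xE; 0xD ⊕ 0xE = 0x3.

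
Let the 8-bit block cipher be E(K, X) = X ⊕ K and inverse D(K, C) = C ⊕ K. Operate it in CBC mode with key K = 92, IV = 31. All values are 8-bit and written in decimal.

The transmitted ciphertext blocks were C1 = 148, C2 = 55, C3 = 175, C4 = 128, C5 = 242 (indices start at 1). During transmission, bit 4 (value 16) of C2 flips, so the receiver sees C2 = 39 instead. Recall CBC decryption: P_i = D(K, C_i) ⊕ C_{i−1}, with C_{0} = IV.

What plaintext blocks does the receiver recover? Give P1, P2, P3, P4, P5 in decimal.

Only C2 changed, to 39. In CBC, a change in C_i garbles P_i and flips the same bit in P_{i+1}. Decrypting the received ciphertext:
P1: D(K, 148) = 200; 200 ⊕ 31 = 215.
P2: D(K, 39) = 123; 123 ⊕ 148 = 239.
P3: D(K, 175) = 243; 243 ⊕ 39 = 212.
P4: D(K, 128) = 220; 220 ⊕ 175 = 115.
P5: D(K, 242) = 174; 174 ⊕ 128 = 46.
Blocks that differ from the original plaintext: P2, P3.

P1 = 215, P2 = 239, P3 = 212, P4 = 115, P5 = 46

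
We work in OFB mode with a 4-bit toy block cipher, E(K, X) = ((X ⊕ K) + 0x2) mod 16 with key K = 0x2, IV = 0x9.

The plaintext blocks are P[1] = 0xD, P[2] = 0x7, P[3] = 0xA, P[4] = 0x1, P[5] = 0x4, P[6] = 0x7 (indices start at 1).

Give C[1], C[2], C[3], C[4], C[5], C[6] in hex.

OFB encryption: S_i = E(K, S_{i−1}) with S_{0} = IV; C_i = P_i ⊕ S_i.
C[1]: S = E(K, 0x9) = 0xD; 0xD ⊕ 0xD = 0x0.
C[2]: S = E(K, 0xD) = 0x1; 0x7 ⊕ 0x1 = 0x6.
C[3]: S = E(K, 0x1) = 0x5; 0xA ⊕ 0x5 = 0xF.
C[4]: S = E(K, 0x5) = 0x9; 0x1 ⊕ 0x9 = 0x8.
C[5]: S = E(K, 0x9) = 0xD; 0x4 ⊕ 0xD = 0x9.
C[6]: S = E(K, 0xD) = 0x1; 0x7 ⊕ 0x1 = 0x6.

C[1] = 0x0, C[2] = 0x6, C[3] = 0xF, C[4] = 0x8, C[5] = 0x9, C[6] = 0x6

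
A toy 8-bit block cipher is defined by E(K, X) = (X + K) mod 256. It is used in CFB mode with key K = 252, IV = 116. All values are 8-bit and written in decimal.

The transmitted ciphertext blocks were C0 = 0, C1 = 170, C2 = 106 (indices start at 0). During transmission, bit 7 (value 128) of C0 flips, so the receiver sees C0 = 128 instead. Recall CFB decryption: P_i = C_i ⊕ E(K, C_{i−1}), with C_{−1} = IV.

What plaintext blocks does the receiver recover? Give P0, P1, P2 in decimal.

Only C0 changed, to 128. In CFB, a change in C_i flips the same bit in P_i and garbles P_{i+1}. Decrypting the received ciphertext:
P0: E(K, 116) = 112; 128 ⊕ 112 = 240.
P1: E(K, 128) = 124; 170 ⊕ 124 = 214.
P2: E(K, 170) = 166; 106 ⊕ 166 = 204.
Blocks that differ from the original plaintext: P0, P1.

P0 = 240, P1 = 214, P2 = 204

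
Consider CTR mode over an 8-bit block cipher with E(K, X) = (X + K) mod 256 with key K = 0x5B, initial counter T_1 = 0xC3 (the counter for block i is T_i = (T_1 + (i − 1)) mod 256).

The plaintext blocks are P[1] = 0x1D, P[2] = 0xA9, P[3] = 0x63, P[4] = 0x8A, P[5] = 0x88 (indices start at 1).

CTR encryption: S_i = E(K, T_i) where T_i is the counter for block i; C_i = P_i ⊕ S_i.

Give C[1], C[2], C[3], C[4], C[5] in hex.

C[1] = 0x03, C[2] = 0xB6, C[3] = 0x43, C[4] = 0xAB, C[5] = 0xAA

C[1]: T = 0xC3, S = E(K, T) = 0x1E; 0x1D ⊕ 0x1E = 0x03.
C[2]: T = 0xC4, S = E(K, T) = 0x1F; 0xA9 ⊕ 0x1F = 0xB6.
C[3]: T = 0xC5, S = E(K, T) = 0x20; 0x63 ⊕ 0x20 = 0x43.
C[4]: T = 0xC6, S = E(K, T) = 0x21; 0x8A ⊕ 0x21 = 0xAB.
C[5]: T = 0xC7, S = E(K, T) = 0x22; 0x88 ⊕ 0x22 = 0xAA.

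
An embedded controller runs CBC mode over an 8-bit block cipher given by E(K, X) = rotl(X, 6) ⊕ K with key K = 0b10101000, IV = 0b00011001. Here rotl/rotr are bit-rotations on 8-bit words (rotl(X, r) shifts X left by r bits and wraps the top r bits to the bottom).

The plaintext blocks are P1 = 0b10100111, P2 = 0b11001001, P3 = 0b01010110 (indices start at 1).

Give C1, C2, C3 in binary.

CBC encryption: C_i = E(K, P_i ⊕ C_{i−1}), with C_{0} = IV.
C1: P1 ⊕ 0b00011001 = 0b10111110; E(K, 0b10111110) = 0b00000111.
C2: P2 ⊕ 0b00000111 = 0b11001110; E(K, 0b11001110) = 0b00011011.
C3: P3 ⊕ 0b00011011 = 0b01001101; E(K, 0b01001101) = 0b11111011.

C1 = 0b00000111, C2 = 0b00011011, C3 = 0b11111011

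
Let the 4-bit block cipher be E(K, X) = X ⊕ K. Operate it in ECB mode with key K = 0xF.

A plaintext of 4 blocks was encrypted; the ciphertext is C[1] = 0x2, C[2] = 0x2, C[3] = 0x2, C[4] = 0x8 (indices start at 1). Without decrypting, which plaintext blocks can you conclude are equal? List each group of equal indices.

P[1] = P[2] = P[3]

ECB encrypts each block independently with the same key, so equal ciphertext blocks imply equal plaintext blocks.
C[1] = C[2] = C[3] = 0x2, so P[1] = P[2] = P[3].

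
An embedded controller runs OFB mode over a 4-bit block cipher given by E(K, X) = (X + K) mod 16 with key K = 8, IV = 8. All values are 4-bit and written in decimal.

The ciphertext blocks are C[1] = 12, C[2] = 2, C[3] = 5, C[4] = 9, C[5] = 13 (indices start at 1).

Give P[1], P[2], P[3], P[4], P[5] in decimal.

OFB decryption: S_i = E(K, S_{i−1}) with S_{0} = IV; P_i = C_i ⊕ S_i.
P[1]: S = E(K, 8) = 0; 12 ⊕ 0 = 12.
P[2]: S = E(K, 0) = 8; 2 ⊕ 8 = 10.
P[3]: S = E(K, 8) = 0; 5 ⊕ 0 = 5.
P[4]: S = E(K, 0) = 8; 9 ⊕ 8 = 1.
P[5]: S = E(K, 8) = 0; 13 ⊕ 0 = 13.

P[1] = 12, P[2] = 10, P[3] = 5, P[4] = 1, P[5] = 13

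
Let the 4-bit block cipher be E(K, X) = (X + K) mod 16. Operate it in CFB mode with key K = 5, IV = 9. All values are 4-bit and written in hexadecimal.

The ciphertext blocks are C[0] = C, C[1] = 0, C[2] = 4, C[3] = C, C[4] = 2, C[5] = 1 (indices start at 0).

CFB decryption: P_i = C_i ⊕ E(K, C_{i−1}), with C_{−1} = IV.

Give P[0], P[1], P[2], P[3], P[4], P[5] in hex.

P[0]: E(K, 9) = E; C ⊕ E = 2.
P[1]: E(K, C) = 1; 0 ⊕ 1 = 1.
P[2]: E(K, 0) = 5; 4 ⊕ 5 = 1.
P[3]: E(K, 4) = 9; C ⊕ 9 = 5.
P[4]: E(K, C) = 1; 2 ⊕ 1 = 3.
P[5]: E(K, 2) = 7; 1 ⊕ 7 = 6.

P[0] = 2, P[1] = 1, P[2] = 1, P[3] = 5, P[4] = 3, P[5] = 6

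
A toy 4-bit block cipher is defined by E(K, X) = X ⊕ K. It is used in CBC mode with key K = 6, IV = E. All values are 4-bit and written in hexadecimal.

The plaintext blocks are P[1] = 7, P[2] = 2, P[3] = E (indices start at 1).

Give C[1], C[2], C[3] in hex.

C[1] = F, C[2] = B, C[3] = 3

CBC encryption: C_i = E(K, P_i ⊕ C_{i−1}), with C_{0} = IV.
C[1]: P[1] ⊕ E = 9; E(K, 9) = F.
C[2]: P[2] ⊕ F = D; E(K, D) = B.
C[3]: P[3] ⊕ B = 5; E(K, 5) = 3.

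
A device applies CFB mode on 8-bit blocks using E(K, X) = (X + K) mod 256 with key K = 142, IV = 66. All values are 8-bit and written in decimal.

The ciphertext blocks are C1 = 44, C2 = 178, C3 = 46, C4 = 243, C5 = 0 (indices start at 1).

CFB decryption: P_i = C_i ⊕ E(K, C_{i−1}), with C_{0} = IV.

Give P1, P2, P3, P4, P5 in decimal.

P1: E(K, 66) = 208; 44 ⊕ 208 = 252.
P2: E(K, 44) = 186; 178 ⊕ 186 = 8.
P3: E(K, 178) = 64; 46 ⊕ 64 = 110.
P4: E(K, 46) = 188; 243 ⊕ 188 = 79.
P5: E(K, 243) = 129; 0 ⊕ 129 = 129.

P1 = 252, P2 = 8, P3 = 110, P4 = 79, P5 = 129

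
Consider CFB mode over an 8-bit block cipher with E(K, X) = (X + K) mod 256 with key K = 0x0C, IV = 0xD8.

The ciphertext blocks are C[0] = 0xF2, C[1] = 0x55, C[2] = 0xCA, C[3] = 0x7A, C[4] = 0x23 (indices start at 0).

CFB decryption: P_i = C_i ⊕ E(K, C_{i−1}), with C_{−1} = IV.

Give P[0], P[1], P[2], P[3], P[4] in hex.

P[0] = 0x16, P[1] = 0xAB, P[2] = 0xAB, P[3] = 0xAC, P[4] = 0xA5

P[0]: E(K, 0xD8) = 0xE4; 0xF2 ⊕ 0xE4 = 0x16.
P[1]: E(K, 0xF2) = 0xFE; 0x55 ⊕ 0xFE = 0xAB.
P[2]: E(K, 0x55) = 0x61; 0xCA ⊕ 0x61 = 0xAB.
P[3]: E(K, 0xCA) = 0xD6; 0x7A ⊕ 0xD6 = 0xAC.
P[4]: E(K, 0x7A) = 0x86; 0x23 ⊕ 0x86 = 0xA5.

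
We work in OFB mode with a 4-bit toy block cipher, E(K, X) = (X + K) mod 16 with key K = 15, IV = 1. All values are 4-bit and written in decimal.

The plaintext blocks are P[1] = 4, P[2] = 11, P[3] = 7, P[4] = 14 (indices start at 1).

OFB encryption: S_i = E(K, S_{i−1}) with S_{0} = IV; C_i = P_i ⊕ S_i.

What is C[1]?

C[1]: S = E(K, 1) = 0; 4 ⊕ 0 = 4.

C[1] = 4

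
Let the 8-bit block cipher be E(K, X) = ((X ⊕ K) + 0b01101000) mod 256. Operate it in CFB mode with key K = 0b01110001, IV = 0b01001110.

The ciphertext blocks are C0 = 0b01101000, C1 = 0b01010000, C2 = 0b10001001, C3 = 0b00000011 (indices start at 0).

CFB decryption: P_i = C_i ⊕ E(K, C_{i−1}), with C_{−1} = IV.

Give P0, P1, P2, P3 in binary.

P0 = 0b11001111, P1 = 0b11010001, P2 = 0b00000000, P3 = 0b01100011

P0: E(K, 0b01001110) = 0b10100111; 0b01101000 ⊕ 0b10100111 = 0b11001111.
P1: E(K, 0b01101000) = 0b10000001; 0b01010000 ⊕ 0b10000001 = 0b11010001.
P2: E(K, 0b01010000) = 0b10001001; 0b10001001 ⊕ 0b10001001 = 0b00000000.
P3: E(K, 0b10001001) = 0b01100000; 0b00000011 ⊕ 0b01100000 = 0b01100011.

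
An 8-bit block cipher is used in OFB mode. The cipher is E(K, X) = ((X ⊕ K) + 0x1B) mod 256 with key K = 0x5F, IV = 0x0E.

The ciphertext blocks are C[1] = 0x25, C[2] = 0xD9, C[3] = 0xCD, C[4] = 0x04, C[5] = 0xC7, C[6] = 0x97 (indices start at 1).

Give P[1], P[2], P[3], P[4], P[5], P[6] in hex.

OFB decryption: S_i = E(K, S_{i−1}) with S_{0} = IV; P_i = C_i ⊕ S_i.
P[1]: S = E(K, 0x0E) = 0x6C; 0x25 ⊕ 0x6C = 0x49.
P[2]: S = E(K, 0x6C) = 0x4E; 0xD9 ⊕ 0x4E = 0x97.
P[3]: S = E(K, 0x4E) = 0x2C; 0xCD ⊕ 0x2C = 0xE1.
P[4]: S = E(K, 0x2C) = 0x8E; 0x04 ⊕ 0x8E = 0x8A.
P[5]: S = E(K, 0x8E) = 0xEC; 0xC7 ⊕ 0xEC = 0x2B.
P[6]: S = E(K, 0xEC) = 0xCE; 0x97 ⊕ 0xCE = 0x59.

P[1] = 0x49, P[2] = 0x97, P[3] = 0xE1, P[4] = 0x8A, P[5] = 0x2B, P[6] = 0x59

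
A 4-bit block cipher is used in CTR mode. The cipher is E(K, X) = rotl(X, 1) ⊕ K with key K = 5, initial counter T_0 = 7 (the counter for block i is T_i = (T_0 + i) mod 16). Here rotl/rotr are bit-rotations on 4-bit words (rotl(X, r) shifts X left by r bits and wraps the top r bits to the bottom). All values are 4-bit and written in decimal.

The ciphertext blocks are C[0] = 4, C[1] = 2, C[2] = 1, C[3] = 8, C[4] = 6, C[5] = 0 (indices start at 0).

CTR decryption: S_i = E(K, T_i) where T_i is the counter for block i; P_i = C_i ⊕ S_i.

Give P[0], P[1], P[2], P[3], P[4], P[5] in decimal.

P[0] = 15, P[1] = 6, P[2] = 7, P[3] = 8, P[4] = 4, P[5] = 12

P[0]: T = 7, S = E(K, T) = 11; 4 ⊕ 11 = 15.
P[1]: T = 8, S = E(K, T) = 4; 2 ⊕ 4 = 6.
P[2]: T = 9, S = E(K, T) = 6; 1 ⊕ 6 = 7.
P[3]: T = 10, S = E(K, T) = 0; 8 ⊕ 0 = 8.
P[4]: T = 11, S = E(K, T) = 2; 6 ⊕ 2 = 4.
P[5]: T = 12, S = E(K, T) = 12; 0 ⊕ 12 = 12.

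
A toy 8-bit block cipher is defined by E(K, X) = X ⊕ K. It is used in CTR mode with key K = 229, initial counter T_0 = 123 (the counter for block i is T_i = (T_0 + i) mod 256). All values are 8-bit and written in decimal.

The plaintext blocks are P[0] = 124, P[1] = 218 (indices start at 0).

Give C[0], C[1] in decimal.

C[0] = 226, C[1] = 67

CTR encryption: S_i = E(K, T_i) where T_i is the counter for block i; C_i = P_i ⊕ S_i.
C[0]: T = 123, S = E(K, T) = 158; 124 ⊕ 158 = 226.
C[1]: T = 124, S = E(K, T) = 153; 218 ⊕ 153 = 67.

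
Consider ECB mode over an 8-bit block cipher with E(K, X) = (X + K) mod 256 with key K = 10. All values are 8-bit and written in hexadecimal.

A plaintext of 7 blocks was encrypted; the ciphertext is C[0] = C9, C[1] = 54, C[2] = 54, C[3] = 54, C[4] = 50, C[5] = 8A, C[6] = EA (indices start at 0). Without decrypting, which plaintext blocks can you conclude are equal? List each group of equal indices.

ECB encrypts each block independently with the same key, so equal ciphertext blocks imply equal plaintext blocks.
C[1] = C[2] = C[3] = 54, so P[1] = P[2] = P[3].

P[1] = P[2] = P[3]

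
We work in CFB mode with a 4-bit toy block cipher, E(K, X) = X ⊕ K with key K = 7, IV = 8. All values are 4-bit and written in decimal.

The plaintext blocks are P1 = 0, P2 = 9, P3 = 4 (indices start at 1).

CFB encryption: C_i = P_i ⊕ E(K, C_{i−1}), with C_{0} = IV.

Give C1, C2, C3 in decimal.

C1 = 15, C2 = 1, C3 = 2

C1: E(K, 8) = 15; 0 ⊕ 15 = 15.
C2: E(K, 15) = 8; 9 ⊕ 8 = 1.
C3: E(K, 1) = 6; 4 ⊕ 6 = 2.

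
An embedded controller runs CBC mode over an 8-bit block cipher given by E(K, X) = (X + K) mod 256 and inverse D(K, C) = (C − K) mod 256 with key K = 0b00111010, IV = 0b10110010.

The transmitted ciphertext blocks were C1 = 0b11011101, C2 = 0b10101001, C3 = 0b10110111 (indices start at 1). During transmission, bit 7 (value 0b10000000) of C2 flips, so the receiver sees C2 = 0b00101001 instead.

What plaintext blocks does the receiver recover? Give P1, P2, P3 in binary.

CBC decryption: P_i = D(K, C_i) ⊕ C_{i−1}, with C_{0} = IV.
Only C2 changed, to 0b00101001. In CBC, a change in C_i garbles P_i and flips the same bit in P_{i+1}. Decrypting the received ciphertext:
P1: D(K, 0b11011101) = 0b10100011; 0b10100011 ⊕ 0b10110010 = 0b00010001.
P2: D(K, 0b00101001) = 0b11101111; 0b11101111 ⊕ 0b11011101 = 0b00110010.
P3: D(K, 0b10110111) = 0b01111101; 0b01111101 ⊕ 0b00101001 = 0b01010100.
Blocks that differ from the original plaintext: P2, P3.

P1 = 0b00010001, P2 = 0b00110010, P3 = 0b01010100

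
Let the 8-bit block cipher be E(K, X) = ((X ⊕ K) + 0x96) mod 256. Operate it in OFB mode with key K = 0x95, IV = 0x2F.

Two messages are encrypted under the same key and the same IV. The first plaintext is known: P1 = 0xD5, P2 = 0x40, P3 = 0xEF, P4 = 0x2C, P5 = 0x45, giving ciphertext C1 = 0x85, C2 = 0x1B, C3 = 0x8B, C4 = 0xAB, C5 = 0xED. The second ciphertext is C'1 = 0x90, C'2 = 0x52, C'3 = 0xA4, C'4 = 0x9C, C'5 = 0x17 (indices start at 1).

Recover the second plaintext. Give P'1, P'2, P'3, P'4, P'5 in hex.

P'1 = 0xC0, P'2 = 0x09, P'3 = 0xC0, P'4 = 0x1B, P'5 = 0xBF

In OFB with a reused IV, both messages share the same keystream S_i, so C_i ⊕ C'_i = P_i ⊕ P'_i and thus P'_i = P_i ⊕ C_i ⊕ C'_i.
P'1: 0xD5 ⊕ 0x85 ⊕ 0x90 = 0xC0.
P'2: 0x40 ⊕ 0x1B ⊕ 0x52 = 0x09.
P'3: 0xEF ⊕ 0x8B ⊕ 0xA4 = 0xC0.
P'4: 0x2C ⊕ 0xAB ⊕ 0x9C = 0x1B.
P'5: 0x45 ⊕ 0xED ⊕ 0x17 = 0xBF.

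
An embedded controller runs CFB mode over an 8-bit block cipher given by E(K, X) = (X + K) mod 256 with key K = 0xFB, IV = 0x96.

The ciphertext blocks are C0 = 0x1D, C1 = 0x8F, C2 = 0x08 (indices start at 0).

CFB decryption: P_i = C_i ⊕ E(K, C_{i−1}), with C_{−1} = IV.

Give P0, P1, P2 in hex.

P0: E(K, 0x96) = 0x91; 0x1D ⊕ 0x91 = 0x8C.
P1: E(K, 0x1D) = 0x18; 0x8F ⊕ 0x18 = 0x97.
P2: E(K, 0x8F) = 0x8A; 0x08 ⊕ 0x8A = 0x82.

P0 = 0x8C, P1 = 0x97, P2 = 0x82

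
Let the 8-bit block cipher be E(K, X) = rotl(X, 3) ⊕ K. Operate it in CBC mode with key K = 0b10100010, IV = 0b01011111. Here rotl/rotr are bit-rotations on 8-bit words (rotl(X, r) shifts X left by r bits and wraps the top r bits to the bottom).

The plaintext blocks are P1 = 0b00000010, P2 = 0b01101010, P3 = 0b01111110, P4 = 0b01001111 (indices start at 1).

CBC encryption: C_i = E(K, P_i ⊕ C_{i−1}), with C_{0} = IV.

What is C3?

C1: P1 ⊕ 0b01011111 = 0b01011101; E(K, 0b01011101) = 0b01001000.
C2: P2 ⊕ 0b01001000 = 0b00100010; E(K, 0b00100010) = 0b10110011.
C3: P3 ⊕ 0b10110011 = 0b11001101; E(K, 0b11001101) = 0b11001100.

C3 = 0b11001100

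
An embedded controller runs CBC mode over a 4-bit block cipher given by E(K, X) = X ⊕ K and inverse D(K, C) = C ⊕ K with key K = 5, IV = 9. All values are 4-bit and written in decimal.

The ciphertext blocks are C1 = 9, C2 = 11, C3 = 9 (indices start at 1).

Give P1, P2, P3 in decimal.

P1 = 5, P2 = 7, P3 = 7

CBC decryption: P_i = D(K, C_i) ⊕ C_{i−1}, with C_{0} = IV.
P1: D(K, 9) = 12; 12 ⊕ 9 = 5.
P2: D(K, 11) = 14; 14 ⊕ 9 = 7.
P3: D(K, 9) = 12; 12 ⊕ 11 = 7.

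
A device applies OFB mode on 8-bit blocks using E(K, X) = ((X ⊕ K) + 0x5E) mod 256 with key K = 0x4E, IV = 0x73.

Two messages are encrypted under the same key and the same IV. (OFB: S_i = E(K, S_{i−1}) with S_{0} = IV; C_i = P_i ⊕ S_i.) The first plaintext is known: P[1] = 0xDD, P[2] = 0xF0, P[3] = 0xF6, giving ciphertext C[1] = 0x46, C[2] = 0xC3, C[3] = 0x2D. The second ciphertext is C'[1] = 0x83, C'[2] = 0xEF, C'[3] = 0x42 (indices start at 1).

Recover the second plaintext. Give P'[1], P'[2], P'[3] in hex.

P'[1] = 0x18, P'[2] = 0xDC, P'[3] = 0x99

In OFB with a reused IV, both messages share the same keystream S_i, so C_i ⊕ C'_i = P_i ⊕ P'_i and thus P'_i = P_i ⊕ C_i ⊕ C'_i.
P'[1]: 0xDD ⊕ 0x46 ⊕ 0x83 = 0x18.
P'[2]: 0xF0 ⊕ 0xC3 ⊕ 0xEF = 0xDC.
P'[3]: 0xF6 ⊕ 0x2D ⊕ 0x42 = 0x99.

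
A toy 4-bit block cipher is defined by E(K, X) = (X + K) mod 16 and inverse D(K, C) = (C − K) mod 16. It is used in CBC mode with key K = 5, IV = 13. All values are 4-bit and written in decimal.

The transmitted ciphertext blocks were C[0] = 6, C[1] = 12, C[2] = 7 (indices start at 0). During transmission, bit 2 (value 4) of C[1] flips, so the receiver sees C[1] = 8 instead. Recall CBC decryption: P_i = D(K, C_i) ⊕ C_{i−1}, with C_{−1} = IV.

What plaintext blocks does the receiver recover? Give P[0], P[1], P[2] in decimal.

Only C[1] changed, to 8. In CBC, a change in C_i garbles P_i and flips the same bit in P_{i+1}. Decrypting the received ciphertext:
P[0]: D(K, 6) = 1; 1 ⊕ 13 = 12.
P[1]: D(K, 8) = 3; 3 ⊕ 6 = 5.
P[2]: D(K, 7) = 2; 2 ⊕ 8 = 10.
Blocks that differ from the original plaintext: P[1], P[2].

P[0] = 12, P[1] = 5, P[2] = 10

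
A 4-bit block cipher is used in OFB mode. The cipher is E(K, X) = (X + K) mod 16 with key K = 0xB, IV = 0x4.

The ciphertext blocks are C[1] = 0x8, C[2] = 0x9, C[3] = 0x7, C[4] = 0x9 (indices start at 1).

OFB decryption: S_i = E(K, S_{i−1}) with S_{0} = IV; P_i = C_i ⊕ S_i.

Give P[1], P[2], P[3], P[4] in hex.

P[1]: S = E(K, 0x4) = 0xF; 0x8 ⊕ 0xF = 0x7.
P[2]: S = E(K, 0xF) = 0xA; 0x9 ⊕ 0xA = 0x3.
P[3]: S = E(K, 0xA) = 0x5; 0x7 ⊕ 0x5 = 0x2.
P[4]: S = E(K, 0x5) = 0x0; 0x9 ⊕ 0x0 = 0x9.

P[1] = 0x7, P[2] = 0x3, P[3] = 0x2, P[4] = 0x9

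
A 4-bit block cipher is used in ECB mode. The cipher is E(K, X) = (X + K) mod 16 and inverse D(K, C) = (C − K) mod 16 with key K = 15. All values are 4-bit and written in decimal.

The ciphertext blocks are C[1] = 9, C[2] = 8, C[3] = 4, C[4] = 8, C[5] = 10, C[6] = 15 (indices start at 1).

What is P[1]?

ECB decryption: P_i = D(K, C_i).
P[1]: D(K, 9) = 10.

P[1] = 10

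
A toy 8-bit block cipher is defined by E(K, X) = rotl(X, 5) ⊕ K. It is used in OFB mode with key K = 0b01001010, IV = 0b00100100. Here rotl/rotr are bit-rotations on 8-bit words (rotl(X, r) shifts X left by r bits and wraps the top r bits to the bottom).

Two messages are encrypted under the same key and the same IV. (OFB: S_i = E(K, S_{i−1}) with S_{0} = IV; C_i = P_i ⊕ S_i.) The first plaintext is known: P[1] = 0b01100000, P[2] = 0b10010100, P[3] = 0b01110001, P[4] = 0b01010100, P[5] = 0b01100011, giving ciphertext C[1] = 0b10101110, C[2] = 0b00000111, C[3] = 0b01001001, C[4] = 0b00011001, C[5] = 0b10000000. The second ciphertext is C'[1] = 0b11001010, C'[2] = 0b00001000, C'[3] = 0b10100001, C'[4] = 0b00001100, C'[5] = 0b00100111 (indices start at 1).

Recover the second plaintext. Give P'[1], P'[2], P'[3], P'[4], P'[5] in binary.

In OFB with a reused IV, both messages share the same keystream S_i, so C_i ⊕ C'_i = P_i ⊕ P'_i and thus P'_i = P_i ⊕ C_i ⊕ C'_i.
P'[1]: 0b01100000 ⊕ 0b10101110 ⊕ 0b11001010 = 0b00000100.
P'[2]: 0b10010100 ⊕ 0b00000111 ⊕ 0b00001000 = 0b10011011.
P'[3]: 0b01110001 ⊕ 0b01001001 ⊕ 0b10100001 = 0b10011001.
P'[4]: 0b01010100 ⊕ 0b00011001 ⊕ 0b00001100 = 0b01000001.
P'[5]: 0b01100011 ⊕ 0b10000000 ⊕ 0b00100111 = 0b11000100.

P'[1] = 0b00000100, P'[2] = 0b10011011, P'[3] = 0b10011001, P'[4] = 0b01000001, P'[5] = 0b11000100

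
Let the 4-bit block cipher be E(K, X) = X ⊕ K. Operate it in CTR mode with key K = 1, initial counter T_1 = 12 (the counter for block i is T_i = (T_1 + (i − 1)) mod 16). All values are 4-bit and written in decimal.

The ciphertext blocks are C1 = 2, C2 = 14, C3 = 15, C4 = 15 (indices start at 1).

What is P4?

CTR decryption: S_i = E(K, T_i) where T_i is the counter for block i; P_i = C_i ⊕ S_i.
P4: T = 15, S = E(K, T) = 14; 15 ⊕ 14 = 1.

P4 = 1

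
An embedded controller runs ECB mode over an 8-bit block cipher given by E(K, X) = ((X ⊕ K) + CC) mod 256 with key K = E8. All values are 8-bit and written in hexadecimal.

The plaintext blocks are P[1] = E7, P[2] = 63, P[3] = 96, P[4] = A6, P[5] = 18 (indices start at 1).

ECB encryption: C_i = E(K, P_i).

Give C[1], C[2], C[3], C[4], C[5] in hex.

C[1] = DB, C[2] = 57, C[3] = 4A, C[4] = 1A, C[5] = BC

C[1]: E(K, E7) = DB.
C[2]: E(K, 63) = 57.
C[3]: E(K, 96) = 4A.
C[4]: E(K, A6) = 1A.
C[5]: E(K, 18) = BC.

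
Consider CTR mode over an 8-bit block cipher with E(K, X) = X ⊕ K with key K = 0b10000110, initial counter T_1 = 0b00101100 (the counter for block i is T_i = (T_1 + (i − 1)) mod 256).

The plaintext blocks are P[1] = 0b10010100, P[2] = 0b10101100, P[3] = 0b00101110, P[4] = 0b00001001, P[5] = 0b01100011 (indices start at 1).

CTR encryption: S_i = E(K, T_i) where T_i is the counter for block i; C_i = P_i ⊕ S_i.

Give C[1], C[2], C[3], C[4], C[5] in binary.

C[1] = 0b00111110, C[2] = 0b00000111, C[3] = 0b10000110, C[4] = 0b10100000, C[5] = 0b11010101

C[1]: T = 0b00101100, S = E(K, T) = 0b10101010; 0b10010100 ⊕ 0b10101010 = 0b00111110.
C[2]: T = 0b00101101, S = E(K, T) = 0b10101011; 0b10101100 ⊕ 0b10101011 = 0b00000111.
C[3]: T = 0b00101110, S = E(K, T) = 0b10101000; 0b00101110 ⊕ 0b10101000 = 0b10000110.
C[4]: T = 0b00101111, S = E(K, T) = 0b10101001; 0b00001001 ⊕ 0b10101001 = 0b10100000.
C[5]: T = 0b00110000, S = E(K, T) = 0b10110110; 0b01100011 ⊕ 0b10110110 = 0b11010101.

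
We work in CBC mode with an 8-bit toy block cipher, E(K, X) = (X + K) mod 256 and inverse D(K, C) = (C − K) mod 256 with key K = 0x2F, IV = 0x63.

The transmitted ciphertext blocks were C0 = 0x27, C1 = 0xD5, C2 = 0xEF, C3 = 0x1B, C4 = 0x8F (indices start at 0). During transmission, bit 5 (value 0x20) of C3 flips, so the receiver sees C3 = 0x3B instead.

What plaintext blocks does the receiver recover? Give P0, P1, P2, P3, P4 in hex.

CBC decryption: P_i = D(K, C_i) ⊕ C_{i−1}, with C_{−1} = IV.
Only C3 changed, to 0x3B. In CBC, a change in C_i garbles P_i and flips the same bit in P_{i+1}. Decrypting the received ciphertext:
P0: D(K, 0x27) = 0xF8; 0xF8 ⊕ 0x63 = 0x9B.
P1: D(K, 0xD5) = 0xA6; 0xA6 ⊕ 0x27 = 0x81.
P2: D(K, 0xEF) = 0xC0; 0xC0 ⊕ 0xD5 = 0x15.
P3: D(K, 0x3B) = 0x0C; 0x0C ⊕ 0xEF = 0xE3.
P4: D(K, 0x8F) = 0x60; 0x60 ⊕ 0x3B = 0x5B.
Blocks that differ from the original plaintext: P3, P4.

P0 = 0x9B, P1 = 0x81, P2 = 0x15, P3 = 0xE3, P4 = 0x5B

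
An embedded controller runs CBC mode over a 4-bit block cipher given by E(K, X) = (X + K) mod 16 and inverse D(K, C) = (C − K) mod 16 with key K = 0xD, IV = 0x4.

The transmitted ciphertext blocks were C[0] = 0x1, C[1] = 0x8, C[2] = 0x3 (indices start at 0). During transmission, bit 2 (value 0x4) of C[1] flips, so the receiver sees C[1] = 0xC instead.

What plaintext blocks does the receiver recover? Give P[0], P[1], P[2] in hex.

CBC decryption: P_i = D(K, C_i) ⊕ C_{i−1}, with C_{−1} = IV.
Only C[1] changed, to 0xC. In CBC, a change in C_i garbles P_i and flips the same bit in P_{i+1}. Decrypting the received ciphertext:
P[0]: D(K, 0x1) = 0x4; 0x4 ⊕ 0x4 = 0x0.
P[1]: D(K, 0xC) = 0xF; 0xF ⊕ 0x1 = 0xE.
P[2]: D(K, 0x3) = 0x6; 0x6 ⊕ 0xC = 0xA.
Blocks that differ from the original plaintext: P[1], P[2].

P[0] = 0x0, P[1] = 0xE, P[2] = 0xA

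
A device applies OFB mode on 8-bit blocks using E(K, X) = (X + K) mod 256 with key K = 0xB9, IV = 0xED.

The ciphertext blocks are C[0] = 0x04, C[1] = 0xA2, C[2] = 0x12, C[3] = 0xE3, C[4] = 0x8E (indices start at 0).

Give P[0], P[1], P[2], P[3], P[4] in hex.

OFB decryption: S_i = E(K, S_{i−1}) with S_{−1} = IV; P_i = C_i ⊕ S_i.
P[0]: S = E(K, 0xED) = 0xA6; 0x04 ⊕ 0xA6 = 0xA2.
P[1]: S = E(K, 0xA6) = 0x5F; 0xA2 ⊕ 0x5F = 0xFD.
P[2]: S = E(K, 0x5F) = 0x18; 0x12 ⊕ 0x18 = 0x0A.
P[3]: S = E(K, 0x18) = 0xD1; 0xE3 ⊕ 0xD1 = 0x32.
P[4]: S = E(K, 0xD1) = 0x8A; 0x8E ⊕ 0x8A = 0x04.

P[0] = 0xA2, P[1] = 0xFD, P[2] = 0x0A, P[3] = 0x32, P[4] = 0x04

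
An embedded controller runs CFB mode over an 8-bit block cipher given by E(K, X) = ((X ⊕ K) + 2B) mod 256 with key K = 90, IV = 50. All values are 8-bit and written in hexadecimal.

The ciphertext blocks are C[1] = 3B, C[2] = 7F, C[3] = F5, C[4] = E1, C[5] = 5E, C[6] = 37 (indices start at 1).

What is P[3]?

CFB decryption: P_i = C_i ⊕ E(K, C_{i−1}), with C_{0} = IV.
P[3]: E(K, 7F) = 1A; F5 ⊕ 1A = EF.

P[3] = EF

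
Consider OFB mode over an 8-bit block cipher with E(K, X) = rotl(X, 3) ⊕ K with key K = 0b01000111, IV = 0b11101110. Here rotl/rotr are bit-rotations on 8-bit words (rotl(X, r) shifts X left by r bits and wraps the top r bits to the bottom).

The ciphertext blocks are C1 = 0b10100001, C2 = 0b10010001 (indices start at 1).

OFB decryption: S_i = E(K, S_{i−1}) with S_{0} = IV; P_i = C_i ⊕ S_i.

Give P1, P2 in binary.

P1: S = E(K, 0b11101110) = 0b00110000; 0b10100001 ⊕ 0b00110000 = 0b10010001.
P2: S = E(K, 0b00110000) = 0b11000110; 0b10010001 ⊕ 0b11000110 = 0b01010111.

P1 = 0b10010001, P2 = 0b01010111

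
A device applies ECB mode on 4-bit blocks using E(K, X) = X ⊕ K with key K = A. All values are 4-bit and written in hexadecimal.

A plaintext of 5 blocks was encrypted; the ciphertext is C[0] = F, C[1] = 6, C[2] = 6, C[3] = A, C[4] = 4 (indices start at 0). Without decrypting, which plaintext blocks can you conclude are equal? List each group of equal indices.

P[1] = P[2]

ECB encrypts each block independently with the same key, so equal ciphertext blocks imply equal plaintext blocks.
C[1] = C[2] = 6, so P[1] = P[2].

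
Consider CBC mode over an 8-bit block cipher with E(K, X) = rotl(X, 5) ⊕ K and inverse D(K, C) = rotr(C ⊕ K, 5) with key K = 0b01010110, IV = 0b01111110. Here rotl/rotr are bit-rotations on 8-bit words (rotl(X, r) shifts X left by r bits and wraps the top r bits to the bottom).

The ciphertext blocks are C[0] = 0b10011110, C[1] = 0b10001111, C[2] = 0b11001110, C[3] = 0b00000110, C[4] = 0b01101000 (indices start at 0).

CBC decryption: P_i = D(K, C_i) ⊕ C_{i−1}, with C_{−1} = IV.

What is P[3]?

P[3] = 0b01001100

P[3]: D(K, 0b00000110) = 0b10000010; 0b10000010 ⊕ 0b11001110 = 0b01001100.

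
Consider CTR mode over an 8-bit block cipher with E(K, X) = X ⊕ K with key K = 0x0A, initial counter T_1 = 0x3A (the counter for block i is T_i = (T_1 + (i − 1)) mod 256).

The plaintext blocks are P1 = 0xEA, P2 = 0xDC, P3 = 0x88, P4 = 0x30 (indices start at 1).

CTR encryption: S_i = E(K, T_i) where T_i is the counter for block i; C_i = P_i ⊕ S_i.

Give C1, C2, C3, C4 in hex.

C1 = 0xDA, C2 = 0xED, C3 = 0xBE, C4 = 0x07

C1: T = 0x3A, S = E(K, T) = 0x30; 0xEA ⊕ 0x30 = 0xDA.
C2: T = 0x3B, S = E(K, T) = 0x31; 0xDC ⊕ 0x31 = 0xED.
C3: T = 0x3C, S = E(K, T) = 0x36; 0x88 ⊕ 0x36 = 0xBE.
C4: T = 0x3D, S = E(K, T) = 0x37; 0x30 ⊕ 0x37 = 0x07.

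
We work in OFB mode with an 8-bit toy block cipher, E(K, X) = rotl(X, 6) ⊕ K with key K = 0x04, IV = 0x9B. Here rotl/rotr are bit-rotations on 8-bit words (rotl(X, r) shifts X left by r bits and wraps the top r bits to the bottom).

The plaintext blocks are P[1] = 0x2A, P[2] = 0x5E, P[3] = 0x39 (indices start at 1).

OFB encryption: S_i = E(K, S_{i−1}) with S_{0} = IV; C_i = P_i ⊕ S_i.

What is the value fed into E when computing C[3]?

C[1]: S = E(K, 0x9B) = 0xE2; 0x2A ⊕ 0xE2 = 0xC8.
C[2]: S = E(K, 0xE2) = 0xBC; 0x5E ⊕ 0xBC = 0xE2.
C[3]: S = E(K, 0xBC) = 0x2B; 0x39 ⊕ 0x2B = 0x12.
So the input to E for block [3] is 0xBC.

0xBC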